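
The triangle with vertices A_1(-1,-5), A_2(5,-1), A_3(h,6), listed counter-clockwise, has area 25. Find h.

Write out the shoelace sum; only the two edges meeting at A_3 involve h:
2·Area = [(5·6 − h·(-1)) + (h·(-5) − (-1)·6)] + 26
       = -4·h + 62 = 50
⇒ h = 3.

3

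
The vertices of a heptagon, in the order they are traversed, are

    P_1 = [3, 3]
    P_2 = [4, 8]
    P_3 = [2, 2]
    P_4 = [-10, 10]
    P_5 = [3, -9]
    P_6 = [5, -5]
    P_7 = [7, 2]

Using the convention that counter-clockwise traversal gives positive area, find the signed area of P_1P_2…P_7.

Apply the surveyor's formula: 2A = Σ (x_i·y_{i+1} − x_{i+1}·y_i), indices taken mod 7.
Σ = (12) + (-8) + (40) + (60) + (30) + (45) + (15) = 194
Signed area = Σ/2 = 97 (positive ⇒ counter-clockwise traversal).

97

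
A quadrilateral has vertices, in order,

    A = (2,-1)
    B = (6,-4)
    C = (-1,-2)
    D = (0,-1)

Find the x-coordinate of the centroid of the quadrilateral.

31/15

Apply the shoelace formula. First the cross-terms c_i = x_i·y_{i+1} − x_{i+1}·y_i:
  -2, -16, 1, 2  ⇒  2A = -15, A = -7.5.
Then Σ (x_i + x_{i+1})·c_i = -93, so x̄ = -93 / (6·(-7.5)) = 31/15.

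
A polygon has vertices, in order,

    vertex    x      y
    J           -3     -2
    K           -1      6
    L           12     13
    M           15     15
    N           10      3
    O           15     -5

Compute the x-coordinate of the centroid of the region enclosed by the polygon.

Apply the surveyor's formula. First the cross-terms c_i = x_i·y_{i+1} − x_{i+1}·y_i:
  -20, -85, -15, -105, -95, -45  ⇒  2A = -365, A = -182.5.
Then Σ (x_i + x_{i+1})·c_i = -6800, so x̄ = -6800 / (6·(-182.5)) = 1360/219.

1360/219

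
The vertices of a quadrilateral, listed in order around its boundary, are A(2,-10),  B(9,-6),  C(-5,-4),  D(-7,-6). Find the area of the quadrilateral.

48

Apply Gauss's area formula: 2A = Σ (x_i·y_{i+1} − x_{i+1}·y_i), indices taken mod 4.
Cross-terms: 78, -66, 2, 82  ⇒  Σ = 96
Area = |Σ|/2 = 48.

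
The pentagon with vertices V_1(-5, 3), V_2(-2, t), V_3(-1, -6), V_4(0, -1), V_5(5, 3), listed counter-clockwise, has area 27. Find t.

The doubled signed area Σ (x_i y_{i+1} − x_{i+1} y_i) is linear in t.
With t=0 it equals 54; the coefficient of t is -4 (from the two edges through V_2).
So -4·t + 54 = 2·27 = 54 ⇒ t = 0.

0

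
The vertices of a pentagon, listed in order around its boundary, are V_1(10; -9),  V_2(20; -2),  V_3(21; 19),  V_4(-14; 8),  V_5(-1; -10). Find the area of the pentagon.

636.5

Apply the shoelace formula: 2A = Σ (x_i·y_{i+1} − x_{i+1}·y_i), indices taken mod 5.
Cross-terms: 160, 422, 434, 148, 109  ⇒  Σ = 1273
Area = |Σ|/2 = 636.5.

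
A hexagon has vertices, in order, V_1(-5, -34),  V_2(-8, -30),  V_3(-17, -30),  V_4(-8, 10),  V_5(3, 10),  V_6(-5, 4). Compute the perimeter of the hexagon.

|V_1V_2| = √((-3)² + (4)²) = √25 = 5
|V_2V_3| = √((-9)² + (0)²) = √81 = 9
|V_3V_4| = √((9)² + (40)²) = √1681 = 41
|V_4V_5| = √((11)² + (0)²) = √121 = 11
|V_5V_6| = √((-8)² + (-6)²) = √100 = 10
|V_6V_1| = √((0)² + (-38)²) = √1444 = 38
Perimeter = 5 + 9 + 41 + 11 + 10 + 38 = 114.

114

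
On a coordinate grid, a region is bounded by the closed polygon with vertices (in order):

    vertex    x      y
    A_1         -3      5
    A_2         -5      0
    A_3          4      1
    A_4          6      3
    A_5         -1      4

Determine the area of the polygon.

30

A_1→A_2: (-3)(0) − (-5)(5) = 25
A_2→A_3: (-5)(1) − (4)(0) = -5
A_3→A_4: (4)(3) − (6)(1) = 6
A_4→A_5: (6)(4) − (-1)(3) = 27
A_5→A_1: (-1)(5) − (-3)(4) = 7
Σ = 60
Area = |Σ|/2 = 30.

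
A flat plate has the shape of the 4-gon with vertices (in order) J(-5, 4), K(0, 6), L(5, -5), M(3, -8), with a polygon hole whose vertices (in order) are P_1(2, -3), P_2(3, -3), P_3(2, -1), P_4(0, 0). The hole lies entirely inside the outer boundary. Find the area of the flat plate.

53.5

Outer boundary:
Σ = (-30) + (-30) + (-25) + (-28) = -113
Area = |Σ|/2 = 56.5.
Hole:
P_1→P_2: (2)(-3) − (3)(-3) = 3
P_2→P_3: (3)(-1) − (2)(-3) = 3
P_3→P_4: (2)(0) − (0)(-1) = 0
P_4→P_1: (0)(-3) − (2)(0) = 0
Σ = 6
Area = |Σ|/2 = 3.
Net area = 56.5 − 3 = 53.5.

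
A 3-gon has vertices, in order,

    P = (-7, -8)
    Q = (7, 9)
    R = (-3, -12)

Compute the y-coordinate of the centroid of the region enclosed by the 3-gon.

Apply the shoelace formula. First the cross-terms c_i = x_i·y_{i+1} − x_{i+1}·y_i:
  -7, -57, -60  ⇒  2A = -124, A = -62.
Then Σ (y_i + y_{i+1})·c_i = 1364, so ȳ = 1364 / (6·(-62)) = -11/3.

-11/3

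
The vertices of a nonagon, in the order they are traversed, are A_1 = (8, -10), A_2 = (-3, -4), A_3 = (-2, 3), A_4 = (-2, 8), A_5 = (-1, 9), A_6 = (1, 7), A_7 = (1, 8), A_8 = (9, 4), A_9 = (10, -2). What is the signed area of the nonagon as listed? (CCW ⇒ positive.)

Apply the shoelace formula: 2A = Σ (x_i·y_{i+1} − x_{i+1}·y_i), indices taken mod 9.
Σ = (-62) + (-17) + (-10) + (-10) + (-16) + (1) + (-68) + (-58) + (-84) = -324
Signed area = Σ/2 = -162 (negative ⇒ clockwise traversal).

-162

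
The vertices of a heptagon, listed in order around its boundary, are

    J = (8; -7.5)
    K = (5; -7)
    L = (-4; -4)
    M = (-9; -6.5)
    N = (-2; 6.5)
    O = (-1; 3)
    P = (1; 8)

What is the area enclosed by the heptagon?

Apply Gauss's area formula: 2A = Σ (x_i·y_{i+1} − x_{i+1}·y_i), indices taken mod 7.
Cross-terms: -18.5, -48, -10, -71.5, 0.5, -11, -71.5  ⇒  Σ = -230
Area = |Σ|/2 = 115.

115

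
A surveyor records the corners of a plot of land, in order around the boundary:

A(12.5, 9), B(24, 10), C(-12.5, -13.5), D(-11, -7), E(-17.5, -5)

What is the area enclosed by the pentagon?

256.75

Cross-terms: -91, -199, -61, -67.5, -95  ⇒  Σ = -513.5
Area = |Σ|/2 = 256.75.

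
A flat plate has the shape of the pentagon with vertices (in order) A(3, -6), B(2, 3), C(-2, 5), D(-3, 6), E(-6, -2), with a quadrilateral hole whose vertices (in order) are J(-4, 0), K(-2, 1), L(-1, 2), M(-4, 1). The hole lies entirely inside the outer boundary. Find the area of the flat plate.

60

Outer boundary:
Σ = (21) + (16) + (3) + (42) + (42) = 124
Area = |Σ|/2 = 62.
Hole:
Apply the shoelace formula: 2A = Σ (x_i·y_{i+1} − x_{i+1}·y_i), indices taken mod 4.
Σ = (-4) + (-3) + (7) + (4) = 4
Area = |Σ|/2 = 2.
Net area = 62 − 2 = 60.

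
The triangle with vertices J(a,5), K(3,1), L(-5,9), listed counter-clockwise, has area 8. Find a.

-3

Write out the shoelace sum; only the two edges meeting at J involve a:
2·Area = [((-5)·5 − a·9) + (a·1 − 3·5)] + 32
       = -8·a + -8 = 16
⇒ a = -3.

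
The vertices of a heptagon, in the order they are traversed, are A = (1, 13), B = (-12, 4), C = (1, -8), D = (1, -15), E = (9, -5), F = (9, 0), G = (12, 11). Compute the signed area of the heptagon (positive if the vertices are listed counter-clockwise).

Cross-terms: 160, 92, -7, 130, 45, 99, 145  ⇒  Σ = 664
Signed area = Σ/2 = 332 (positive ⇒ counter-clockwise traversal).

332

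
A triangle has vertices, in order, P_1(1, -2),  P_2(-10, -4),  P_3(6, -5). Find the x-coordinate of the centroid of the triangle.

-1

Apply the shoelace (surveyor's) formula. First the cross-terms c_i = x_i·y_{i+1} − x_{i+1}·y_i:
  -24, 74, -7  ⇒  2A = 43, A = 21.5.
Then Σ (x_i + x_{i+1})·c_i = -129, so x̄ = -129 / (6·21.5) = -1.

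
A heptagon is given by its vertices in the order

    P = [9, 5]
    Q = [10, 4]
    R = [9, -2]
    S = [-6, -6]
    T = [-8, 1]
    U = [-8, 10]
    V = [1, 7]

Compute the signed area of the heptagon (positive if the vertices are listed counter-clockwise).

-193

Apply Gauss's area formula: 2A = Σ (x_i·y_{i+1} − x_{i+1}·y_i), indices taken mod 7.
P→Q: (9)(4) − (10)(5) = -14
Q→R: (10)(-2) − (9)(4) = -56
R→S: (9)(-6) − (-6)(-2) = -66
S→T: (-6)(1) − (-8)(-6) = -54
T→U: (-8)(10) − (-8)(1) = -72
U→V: (-8)(7) − (1)(10) = -66
V→P: (1)(5) − (9)(7) = -58
Σ = -386
Signed area = Σ/2 = -193 (negative ⇒ clockwise traversal).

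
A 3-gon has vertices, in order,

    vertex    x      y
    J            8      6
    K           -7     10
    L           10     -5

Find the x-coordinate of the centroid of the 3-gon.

Apply Gauss's area formula. First the cross-terms c_i = x_i·y_{i+1} − x_{i+1}·y_i:
  122, -65, 100  ⇒  2A = 157, A = 78.5.
Then Σ (x_i + x_{i+1})·c_i = 1727, so x̄ = 1727 / (6·78.5) = 11/3.

11/3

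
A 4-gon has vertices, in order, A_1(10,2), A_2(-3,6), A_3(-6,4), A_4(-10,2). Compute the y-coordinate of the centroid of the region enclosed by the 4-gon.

Apply the shoelace formula. First the cross-terms c_i = x_i·y_{i+1} − x_{i+1}·y_i:
  66, 24, 28, -40  ⇒  2A = 78, A = 39.
Then Σ (y_i + y_{i+1})·c_i = 776, so ȳ = 776 / (6·39) = 388/117.

388/117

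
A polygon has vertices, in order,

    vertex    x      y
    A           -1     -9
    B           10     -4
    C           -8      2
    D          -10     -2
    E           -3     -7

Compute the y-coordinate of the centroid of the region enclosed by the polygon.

Apply the shoelace (surveyor's) formula. First the cross-terms c_i = x_i·y_{i+1} − x_{i+1}·y_i:
  94, -12, 36, 64, 20  ⇒  2A = 202, A = 101.
Then Σ (y_i + y_{i+1})·c_i = -2094, so ȳ = -2094 / (6·101) = -349/101.

-349/101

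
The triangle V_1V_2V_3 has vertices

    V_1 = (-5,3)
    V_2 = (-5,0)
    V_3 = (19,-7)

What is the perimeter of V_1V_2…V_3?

|V_1V_2| = √((0)² + (-3)²) = √9 = 3
|V_2V_3| = √((24)² + (-7)²) = √625 = 25
|V_3V_1| = √((-24)² + (10)²) = √676 = 26
Perimeter = 3 + 25 + 26 = 54.

54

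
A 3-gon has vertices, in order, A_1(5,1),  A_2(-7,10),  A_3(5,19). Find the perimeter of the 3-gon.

48

|A_1A_2| = √((-12)² + (9)²) = √225 = 15
|A_2A_3| = √((12)² + (9)²) = √225 = 15
|A_3A_1| = √((0)² + (-18)²) = √324 = 18
Perimeter = 15 + 15 + 18 = 48.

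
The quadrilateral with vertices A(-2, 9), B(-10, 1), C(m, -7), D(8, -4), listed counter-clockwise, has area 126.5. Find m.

5

Write out the shoelace sum; only the two edges meeting at C involve m:
2·Area = [((-10)·(-7) − m·1) + (m·(-4) − 8·(-7))] + 152
       = -5·m + 278 = 253
⇒ m = 5.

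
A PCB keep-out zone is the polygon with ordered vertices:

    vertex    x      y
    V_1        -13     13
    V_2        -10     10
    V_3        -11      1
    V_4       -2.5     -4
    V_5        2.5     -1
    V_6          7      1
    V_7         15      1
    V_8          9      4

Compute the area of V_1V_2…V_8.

190.25

Σ = (0) + (100) + (46.5) + (12.5) + (9.5) + (-8) + (51) + (169) = 380.5
Area = |Σ|/2 = 190.25.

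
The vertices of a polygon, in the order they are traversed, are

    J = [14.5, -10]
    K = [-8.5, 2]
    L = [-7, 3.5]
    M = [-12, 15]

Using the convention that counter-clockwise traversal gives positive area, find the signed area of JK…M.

-116.125

Σ = (-56) + (-15.75) + (-63) + (-97.5) = -232.25
Signed area = Σ/2 = -116.125 (negative ⇒ clockwise traversal).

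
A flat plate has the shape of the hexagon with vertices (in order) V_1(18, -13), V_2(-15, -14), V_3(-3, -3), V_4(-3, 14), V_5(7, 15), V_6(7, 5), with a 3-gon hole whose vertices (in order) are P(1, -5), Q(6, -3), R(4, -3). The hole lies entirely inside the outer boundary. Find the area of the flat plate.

Outer boundary:
Apply the surveyor's formula: 2A = Σ (x_i·y_{i+1} − x_{i+1}·y_i), indices taken mod 6.
Cross-terms: -447, 3, -51, -143, -70, -181  ⇒  Σ = -889
Area = |Σ|/2 = 444.5.
Hole:
Apply the surveyor's formula: 2A = Σ (x_i·y_{i+1} − x_{i+1}·y_i), indices taken mod 3.
Σ = (27) + (-6) + (-17) = 4
Area = |Σ|/2 = 2.
Net area = 444.5 − 2 = 442.5.

442.5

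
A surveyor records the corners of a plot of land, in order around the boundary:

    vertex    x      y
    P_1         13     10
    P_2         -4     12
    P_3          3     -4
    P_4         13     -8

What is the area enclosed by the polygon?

Apply the shoelace formula: 2A = Σ (x_i·y_{i+1} − x_{i+1}·y_i), indices taken mod 4.
P_1→P_2: (13)(12) − (-4)(10) = 196
P_2→P_3: (-4)(-4) − (3)(12) = -20
P_3→P_4: (3)(-8) − (13)(-4) = 28
P_4→P_1: (13)(10) − (13)(-8) = 234
Σ = 438
Area = |Σ|/2 = 219.

219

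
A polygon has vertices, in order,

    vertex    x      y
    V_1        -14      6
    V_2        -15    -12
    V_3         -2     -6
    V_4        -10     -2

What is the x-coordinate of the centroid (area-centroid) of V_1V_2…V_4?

-97/9

Apply the shoelace formula. First the cross-terms c_i = x_i·y_{i+1} − x_{i+1}·y_i:
  258, 66, -56, -88  ⇒  2A = 180, A = 90.
Then Σ (x_i + x_{i+1})·c_i = -5820, so x̄ = -5820 / (6·90) = -97/9.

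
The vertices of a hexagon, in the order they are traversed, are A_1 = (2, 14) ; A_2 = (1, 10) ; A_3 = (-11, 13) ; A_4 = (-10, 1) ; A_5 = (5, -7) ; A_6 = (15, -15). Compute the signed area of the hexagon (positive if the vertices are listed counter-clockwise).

Apply the shoelace formula: 2A = Σ (x_i·y_{i+1} − x_{i+1}·y_i), indices taken mod 6.
Σ = (6) + (123) + (119) + (65) + (30) + (240) = 583
Signed area = Σ/2 = 291.5 (positive ⇒ counter-clockwise traversal).

291.5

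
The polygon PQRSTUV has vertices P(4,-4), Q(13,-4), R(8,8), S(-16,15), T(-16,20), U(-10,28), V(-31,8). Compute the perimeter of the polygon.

|PQ| = √((9)² + (0)²) = √81 = 9
|QR| = √((-5)² + (12)²) = √169 = 13
|RS| = √((-24)² + (7)²) = √625 = 25
|ST| = √((0)² + (5)²) = √25 = 5
|TU| = √((6)² + (8)²) = √100 = 10
|UV| = √((-21)² + (-20)²) = √841 = 29
|VP| = √((35)² + (-12)²) = √1369 = 37
Perimeter = 9 + 13 + 25 + 5 + 10 + 29 + 37 = 128.

128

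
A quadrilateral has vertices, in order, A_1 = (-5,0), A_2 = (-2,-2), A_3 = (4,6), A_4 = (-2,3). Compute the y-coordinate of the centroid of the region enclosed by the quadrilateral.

Apply the surveyor's formula. First the cross-terms c_i = x_i·y_{i+1} − x_{i+1}·y_i:
  10, -4, 24, 15  ⇒  2A = 45, A = 22.5.
Then Σ (y_i + y_{i+1})·c_i = 225, so ȳ = 225 / (6·22.5) = 5/3.

5/3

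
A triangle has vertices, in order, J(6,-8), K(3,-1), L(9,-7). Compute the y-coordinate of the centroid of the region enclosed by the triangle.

-16/3

Apply Gauss's area formula. First the cross-terms c_i = x_i·y_{i+1} − x_{i+1}·y_i:
  18, -12, -30  ⇒  2A = -24, A = -12.
Then Σ (y_i + y_{i+1})·c_i = 384, so ȳ = 384 / (6·(-12)) = -16/3.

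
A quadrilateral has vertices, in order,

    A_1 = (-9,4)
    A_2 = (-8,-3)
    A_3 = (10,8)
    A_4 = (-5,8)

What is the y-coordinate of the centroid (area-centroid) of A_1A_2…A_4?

811/197

Apply the surveyor's formula. First the cross-terms c_i = x_i·y_{i+1} − x_{i+1}·y_i:
  59, -34, 120, 52  ⇒  2A = 197, A = 98.5.
Then Σ (y_i + y_{i+1})·c_i = 2433, so ȳ = 2433 / (6·98.5) = 811/197.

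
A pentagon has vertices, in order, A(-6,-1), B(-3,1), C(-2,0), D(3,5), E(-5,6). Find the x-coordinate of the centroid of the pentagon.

-476/201

Apply the shoelace formula. First the cross-terms c_i = x_i·y_{i+1} − x_{i+1}·y_i:
  -9, 2, -10, 43, 41  ⇒  2A = 67, A = 33.5.
Then Σ (x_i + x_{i+1})·c_i = -476, so x̄ = -476 / (6·33.5) = -476/201.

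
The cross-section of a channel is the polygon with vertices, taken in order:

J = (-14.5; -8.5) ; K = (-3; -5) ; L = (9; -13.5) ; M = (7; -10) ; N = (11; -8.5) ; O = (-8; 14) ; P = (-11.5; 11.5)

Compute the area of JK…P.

303.5

Σ = (47) + (85.5) + (4.5) + (50.5) + (86) + (69) + (264.5) = 607
Area = |Σ|/2 = 303.5.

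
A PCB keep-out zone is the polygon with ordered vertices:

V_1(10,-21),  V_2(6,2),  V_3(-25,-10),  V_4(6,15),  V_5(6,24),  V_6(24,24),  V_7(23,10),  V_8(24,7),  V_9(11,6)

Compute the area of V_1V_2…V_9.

Apply the surveyor's formula: 2A = Σ (x_i·y_{i+1} − x_{i+1}·y_i), indices taken mod 9.
Σ = (146) + (-10) + (-315) + (54) + (-432) + (-312) + (-79) + (67) + (-291) = -1172
Area = |Σ|/2 = 586.

586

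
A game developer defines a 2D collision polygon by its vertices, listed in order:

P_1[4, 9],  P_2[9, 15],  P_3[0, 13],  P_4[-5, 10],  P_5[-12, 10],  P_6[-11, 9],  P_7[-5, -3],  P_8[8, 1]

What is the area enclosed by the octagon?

Apply the shoelace (surveyor's) formula: 2A = Σ (x_i·y_{i+1} − x_{i+1}·y_i), indices taken mod 8.
Σ = (-21) + (117) + (65) + (70) + (2) + (78) + (19) + (68) = 398
Area = |Σ|/2 = 199.

199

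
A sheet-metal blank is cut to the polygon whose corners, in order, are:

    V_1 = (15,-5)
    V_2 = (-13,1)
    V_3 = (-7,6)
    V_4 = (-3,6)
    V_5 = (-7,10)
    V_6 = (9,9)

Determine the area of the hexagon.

233

Apply the surveyor's formula: 2A = Σ (x_i·y_{i+1} − x_{i+1}·y_i), indices taken mod 6.
Σ = (-50) + (-71) + (-24) + (12) + (-153) + (-180) = -466
Area = |Σ|/2 = 233.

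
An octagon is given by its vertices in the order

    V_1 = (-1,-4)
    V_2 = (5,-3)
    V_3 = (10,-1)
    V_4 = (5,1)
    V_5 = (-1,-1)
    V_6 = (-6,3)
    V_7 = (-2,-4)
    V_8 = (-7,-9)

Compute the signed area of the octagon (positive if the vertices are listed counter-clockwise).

Apply the shoelace formula: 2A = Σ (x_i·y_{i+1} − x_{i+1}·y_i), indices taken mod 8.
Σ = (23) + (25) + (15) + (-4) + (-9) + (30) + (-10) + (19) = 89
Signed area = Σ/2 = 44.5 (positive ⇒ counter-clockwise traversal).

44.5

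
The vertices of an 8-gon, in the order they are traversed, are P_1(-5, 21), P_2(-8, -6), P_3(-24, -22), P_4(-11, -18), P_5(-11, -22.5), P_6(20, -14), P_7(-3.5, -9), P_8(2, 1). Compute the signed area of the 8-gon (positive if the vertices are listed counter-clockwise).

453

Apply the surveyor's formula: 2A = Σ (x_i·y_{i+1} − x_{i+1}·y_i), indices taken mod 8.
P_1→P_2: (-5)(-6) − (-8)(21) = 198
P_2→P_3: (-8)(-22) − (-24)(-6) = 32
P_3→P_4: (-24)(-18) − (-11)(-22) = 190
P_4→P_5: (-11)(-22.5) − (-11)(-18) = 49.5
P_5→P_6: (-11)(-14) − (20)(-22.5) = 604
P_6→P_7: (20)(-9) − (-3.5)(-14) = -229
P_7→P_8: (-3.5)(1) − (2)(-9) = 14.5
P_8→P_1: (2)(21) − (-5)(1) = 47
Σ = 906
Signed area = Σ/2 = 453 (positive ⇒ counter-clockwise traversal).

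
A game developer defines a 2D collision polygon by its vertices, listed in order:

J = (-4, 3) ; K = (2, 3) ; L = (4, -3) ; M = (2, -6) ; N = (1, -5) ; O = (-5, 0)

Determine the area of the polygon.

49

Apply the shoelace formula: 2A = Σ (x_i·y_{i+1} − x_{i+1}·y_i), indices taken mod 6.
Σ = (-18) + (-18) + (-18) + (-4) + (-25) + (-15) = -98
Area = |Σ|/2 = 49.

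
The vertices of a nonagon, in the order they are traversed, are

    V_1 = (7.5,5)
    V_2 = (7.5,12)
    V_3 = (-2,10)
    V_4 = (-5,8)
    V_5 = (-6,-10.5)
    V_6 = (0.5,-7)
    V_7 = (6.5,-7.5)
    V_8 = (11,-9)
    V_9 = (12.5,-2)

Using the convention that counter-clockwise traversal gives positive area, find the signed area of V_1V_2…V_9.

283.5

Apply the shoelace (surveyor's) formula: 2A = Σ (x_i·y_{i+1} − x_{i+1}·y_i), indices taken mod 9.
Σ = (52.5) + (99) + (34) + (100.5) + (47.25) + (41.75) + (24) + (90.5) + (77.5) = 567
Signed area = Σ/2 = 283.5 (positive ⇒ counter-clockwise traversal).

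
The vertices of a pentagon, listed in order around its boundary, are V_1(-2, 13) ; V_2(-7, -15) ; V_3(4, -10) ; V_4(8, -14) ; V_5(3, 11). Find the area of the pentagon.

233

Cross-terms: 121, 130, 24, 130, 61  ⇒  Σ = 466
Area = |Σ|/2 = 233.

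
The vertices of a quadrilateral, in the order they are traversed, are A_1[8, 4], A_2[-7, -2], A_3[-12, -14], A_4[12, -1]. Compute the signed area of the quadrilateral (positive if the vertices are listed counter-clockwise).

161

Apply the surveyor's formula: 2A = Σ (x_i·y_{i+1} − x_{i+1}·y_i), indices taken mod 4.
Cross-terms: 12, 74, 180, 56  ⇒  Σ = 322
Signed area = Σ/2 = 161 (positive ⇒ counter-clockwise traversal).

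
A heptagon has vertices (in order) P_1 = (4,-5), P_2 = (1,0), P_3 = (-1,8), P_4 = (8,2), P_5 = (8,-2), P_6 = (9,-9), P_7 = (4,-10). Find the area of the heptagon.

86.5

Cross-terms: 5, 8, -66, -32, -54, -54, 20  ⇒  Σ = -173
Area = |Σ|/2 = 86.5.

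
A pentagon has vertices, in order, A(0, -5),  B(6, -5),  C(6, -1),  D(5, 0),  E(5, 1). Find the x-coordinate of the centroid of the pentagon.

Apply the shoelace formula. First the cross-terms c_i = x_i·y_{i+1} − x_{i+1}·y_i:
  30, 24, 5, 5, -25  ⇒  2A = 39, A = 19.5.
Then Σ (x_i + x_{i+1})·c_i = 448, so x̄ = 448 / (6·19.5) = 448/117.

448/117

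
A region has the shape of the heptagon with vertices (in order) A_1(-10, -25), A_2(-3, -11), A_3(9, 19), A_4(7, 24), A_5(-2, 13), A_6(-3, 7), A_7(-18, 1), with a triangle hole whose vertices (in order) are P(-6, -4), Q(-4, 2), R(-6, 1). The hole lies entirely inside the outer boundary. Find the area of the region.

Outer boundary:
Apply the shoelace formula: 2A = Σ (x_i·y_{i+1} − x_{i+1}·y_i), indices taken mod 7.
Σ = (35) + (42) + (83) + (139) + (25) + (123) + (460) = 907
Area = |Σ|/2 = 453.5.
Hole:
Apply the surveyor's formula: 2A = Σ (x_i·y_{i+1} − x_{i+1}·y_i), indices taken mod 3.
Σ = (-28) + (8) + (30) = 10
Area = |Σ|/2 = 5.
Net area = 453.5 − 5 = 448.5.

448.5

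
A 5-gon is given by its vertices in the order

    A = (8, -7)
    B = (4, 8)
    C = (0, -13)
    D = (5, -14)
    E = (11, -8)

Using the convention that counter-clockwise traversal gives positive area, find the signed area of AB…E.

A→B: (8)(8) − (4)(-7) = 92
B→C: (4)(-13) − (0)(8) = -52
C→D: (0)(-14) − (5)(-13) = 65
D→E: (5)(-8) − (11)(-14) = 114
E→A: (11)(-7) − (8)(-8) = -13
Σ = 206
Signed area = Σ/2 = 103 (positive ⇒ counter-clockwise traversal).

103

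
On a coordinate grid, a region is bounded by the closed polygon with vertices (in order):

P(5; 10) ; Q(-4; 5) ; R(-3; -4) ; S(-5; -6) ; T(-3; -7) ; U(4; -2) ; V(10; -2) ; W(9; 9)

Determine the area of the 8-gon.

Apply the shoelace formula: 2A = Σ (x_i·y_{i+1} − x_{i+1}·y_i), indices taken mod 8.
Cross-terms: 65, 31, -2, 17, 34, 12, 108, 45  ⇒  Σ = 310
Area = |Σ|/2 = 155.

155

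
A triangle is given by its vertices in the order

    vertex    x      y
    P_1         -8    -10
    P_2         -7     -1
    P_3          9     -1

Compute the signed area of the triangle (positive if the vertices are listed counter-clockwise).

-72

P_1→P_2: (-8)(-1) − (-7)(-10) = -62
P_2→P_3: (-7)(-1) − (9)(-1) = 16
P_3→P_1: (9)(-10) − (-8)(-1) = -98
Σ = -144
Signed area = Σ/2 = -72 (negative ⇒ clockwise traversal).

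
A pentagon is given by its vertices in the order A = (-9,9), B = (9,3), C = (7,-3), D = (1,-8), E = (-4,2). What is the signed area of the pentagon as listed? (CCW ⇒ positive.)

-128.5

Apply the shoelace formula: 2A = Σ (x_i·y_{i+1} − x_{i+1}·y_i), indices taken mod 5.
Σ = (-108) + (-48) + (-53) + (-30) + (-18) = -257
Signed area = Σ/2 = -128.5 (negative ⇒ clockwise traversal).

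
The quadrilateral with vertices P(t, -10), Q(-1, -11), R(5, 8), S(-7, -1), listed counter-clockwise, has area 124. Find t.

-9

The doubled signed area Σ (x_i y_{i+1} − x_{i+1} y_i) is linear in t.
With t=0 it equals 158; the coefficient of t is -10 (from the two edges through P).
So -10·t + 158 = 2·124 = 248 ⇒ t = -9.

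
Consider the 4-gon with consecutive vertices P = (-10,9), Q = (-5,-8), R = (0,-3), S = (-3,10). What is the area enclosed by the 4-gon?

102

P→Q: (-10)(-8) − (-5)(9) = 125
Q→R: (-5)(-3) − (0)(-8) = 15
R→S: (0)(10) − (-3)(-3) = -9
S→P: (-3)(9) − (-10)(10) = 73
Σ = 204
Area = |Σ|/2 = 102.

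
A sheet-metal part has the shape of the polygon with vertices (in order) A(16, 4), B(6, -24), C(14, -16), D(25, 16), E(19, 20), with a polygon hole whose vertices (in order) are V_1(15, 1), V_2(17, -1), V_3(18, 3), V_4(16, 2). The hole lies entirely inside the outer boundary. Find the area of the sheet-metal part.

198.5

Outer boundary:
Apply Gauss's area formula: 2A = Σ (x_i·y_{i+1} − x_{i+1}·y_i), indices taken mod 5.
A→B: (16)(-24) − (6)(4) = -408
B→C: (6)(-16) − (14)(-24) = 240
C→D: (14)(16) − (25)(-16) = 624
D→E: (25)(20) − (19)(16) = 196
E→A: (19)(4) − (16)(20) = -244
Σ = 408
Area = |Σ|/2 = 204.
Hole:
Apply Gauss's area formula: 2A = Σ (x_i·y_{i+1} − x_{i+1}·y_i), indices taken mod 4.
Σ = (-32) + (69) + (-12) + (-14) = 11
Area = |Σ|/2 = 5.5.
Net area = 204 − 5.5 = 198.5.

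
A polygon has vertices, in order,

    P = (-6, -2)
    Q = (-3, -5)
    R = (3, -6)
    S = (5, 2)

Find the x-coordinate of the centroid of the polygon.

Apply the shoelace formula. First the cross-terms c_i = x_i·y_{i+1} − x_{i+1}·y_i:
  24, 33, 36, 2  ⇒  2A = 95, A = 47.5.
Then Σ (x_i + x_{i+1})·c_i = 70, so x̄ = 70 / (6·47.5) = 14/57.

14/57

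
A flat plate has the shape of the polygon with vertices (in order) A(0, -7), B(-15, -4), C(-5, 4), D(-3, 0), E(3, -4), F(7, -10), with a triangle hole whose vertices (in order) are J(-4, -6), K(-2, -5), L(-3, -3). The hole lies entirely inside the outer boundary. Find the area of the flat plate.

103.5

Outer boundary:
A→B: (0)(-4) − (-15)(-7) = -105
B→C: (-15)(4) − (-5)(-4) = -80
C→D: (-5)(0) − (-3)(4) = 12
D→E: (-3)(-4) − (3)(0) = 12
E→F: (3)(-10) − (7)(-4) = -2
F→A: (7)(-7) − (0)(-10) = -49
Σ = -212
Area = |Σ|/2 = 106.
Hole:
J→K: (-4)(-5) − (-2)(-6) = 8
K→L: (-2)(-3) − (-3)(-5) = -9
L→J: (-3)(-6) − (-4)(-3) = 6
Σ = 5
Area = |Σ|/2 = 2.5.
Net area = 106 − 2.5 = 103.5.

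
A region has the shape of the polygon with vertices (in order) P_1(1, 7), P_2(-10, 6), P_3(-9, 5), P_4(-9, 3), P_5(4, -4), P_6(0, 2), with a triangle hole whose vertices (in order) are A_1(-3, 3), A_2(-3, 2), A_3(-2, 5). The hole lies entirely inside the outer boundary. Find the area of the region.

Outer boundary:
Cross-terms: 76, 4, 18, 24, 8, -2  ⇒  Σ = 128
Area = |Σ|/2 = 64.
Hole:
Apply the shoelace formula: 2A = Σ (x_i·y_{i+1} − x_{i+1}·y_i), indices taken mod 3.
Σ = (3) + (-11) + (9) = 1
Area = |Σ|/2 = 0.5.
Net area = 64 − 0.5 = 63.5.

63.5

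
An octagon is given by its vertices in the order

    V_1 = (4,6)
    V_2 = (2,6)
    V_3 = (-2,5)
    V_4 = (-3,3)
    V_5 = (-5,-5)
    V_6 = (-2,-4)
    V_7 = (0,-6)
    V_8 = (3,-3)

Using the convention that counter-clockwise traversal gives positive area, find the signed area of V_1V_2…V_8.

Σ = (12) + (22) + (9) + (30) + (10) + (12) + (18) + (30) = 143
Signed area = Σ/2 = 71.5 (positive ⇒ counter-clockwise traversal).

71.5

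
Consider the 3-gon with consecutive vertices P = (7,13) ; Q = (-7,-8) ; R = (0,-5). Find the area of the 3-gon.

P→Q: (7)(-8) − (-7)(13) = 35
Q→R: (-7)(-5) − (0)(-8) = 35
R→P: (0)(13) − (7)(-5) = 35
Σ = 105
Area = |Σ|/2 = 52.5.

52.5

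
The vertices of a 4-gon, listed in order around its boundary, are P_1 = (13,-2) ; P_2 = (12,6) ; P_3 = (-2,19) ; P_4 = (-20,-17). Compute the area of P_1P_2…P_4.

Σ = (102) + (240) + (414) + (261) = 1017
Area = |Σ|/2 = 508.5.

508.5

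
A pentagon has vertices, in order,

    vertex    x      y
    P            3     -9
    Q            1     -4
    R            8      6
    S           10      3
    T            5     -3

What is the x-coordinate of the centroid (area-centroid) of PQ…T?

427/82

Apply the surveyor's formula. First the cross-terms c_i = x_i·y_{i+1} − x_{i+1}·y_i:
  -3, 38, -36, -45, -36  ⇒  2A = -82, A = -41.
Then Σ (x_i + x_{i+1})·c_i = -1281, so x̄ = -1281 / (6·(-41)) = 427/82.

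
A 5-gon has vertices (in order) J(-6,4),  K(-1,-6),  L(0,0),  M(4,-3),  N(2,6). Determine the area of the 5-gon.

57

Σ = (40) + (0) + (0) + (30) + (44) = 114
Area = |Σ|/2 = 57.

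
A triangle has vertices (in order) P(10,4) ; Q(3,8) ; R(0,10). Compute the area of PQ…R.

1

Σ = (68) + (30) + (-100) = -2
Area = |Σ|/2 = 1.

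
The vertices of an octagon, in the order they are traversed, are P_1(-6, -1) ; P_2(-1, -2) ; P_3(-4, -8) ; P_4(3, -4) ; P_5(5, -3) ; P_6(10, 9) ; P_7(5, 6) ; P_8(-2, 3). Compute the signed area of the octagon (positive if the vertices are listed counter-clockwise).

Σ = (11) + (0) + (40) + (11) + (75) + (15) + (27) + (20) = 199
Signed area = Σ/2 = 99.5 (positive ⇒ counter-clockwise traversal).

99.5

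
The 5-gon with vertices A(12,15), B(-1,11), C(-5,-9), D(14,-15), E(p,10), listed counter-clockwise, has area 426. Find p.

14

Write out the shoelace sum; only the two edges meeting at E involve p:
2·Area = [(14·10 − p·(-15)) + (p·15 − 12·10)] + 412
       = 30·p + 432 = 852
⇒ p = 14.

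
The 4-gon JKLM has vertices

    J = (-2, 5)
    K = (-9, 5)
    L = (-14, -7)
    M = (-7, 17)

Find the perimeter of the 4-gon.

|JK| = √((-7)² + (0)²) = √49 = 7
|KL| = √((-5)² + (-12)²) = √169 = 13
|LM| = √((7)² + (24)²) = √625 = 25
|MJ| = √((5)² + (-12)²) = √169 = 13
Perimeter = 7 + 13 + 25 + 13 = 58.

58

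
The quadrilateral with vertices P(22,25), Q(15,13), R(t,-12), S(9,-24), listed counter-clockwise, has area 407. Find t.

Write out the shoelace sum; only the two edges meeting at R involve t:
2·Area = [(15·(-12) − t·13) + (t·(-24) − 9·(-12))] + 664
       = -37·t + 592 = 814
⇒ t = -6.

-6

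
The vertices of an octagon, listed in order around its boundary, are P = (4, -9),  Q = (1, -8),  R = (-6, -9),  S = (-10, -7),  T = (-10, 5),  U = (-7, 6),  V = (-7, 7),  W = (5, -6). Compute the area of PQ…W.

Apply Gauss's area formula: 2A = Σ (x_i·y_{i+1} − x_{i+1}·y_i), indices taken mod 8.
Cross-terms: -23, -57, -48, -120, -25, -7, 7, -21  ⇒  Σ = -294
Area = |Σ|/2 = 147.

147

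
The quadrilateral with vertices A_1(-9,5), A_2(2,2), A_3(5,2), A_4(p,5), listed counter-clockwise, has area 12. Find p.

Write out the shoelace sum; only the two edges meeting at A_4 involve p:
2·Area = [(5·5 − p·2) + (p·5 − (-9)·5)] + -34
       = 3·p + 36 = 24
⇒ p = -4.

-4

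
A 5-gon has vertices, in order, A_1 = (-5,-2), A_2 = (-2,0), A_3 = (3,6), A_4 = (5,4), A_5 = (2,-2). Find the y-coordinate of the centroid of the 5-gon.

Apply Gauss's area formula. First the cross-terms c_i = x_i·y_{i+1} − x_{i+1}·y_i:
  -4, -12, -18, -18, -14  ⇒  2A = -66, A = -33.
Then Σ (y_i + y_{i+1})·c_i = -224, so ȳ = -224 / (6·(-33)) = 112/99.

112/99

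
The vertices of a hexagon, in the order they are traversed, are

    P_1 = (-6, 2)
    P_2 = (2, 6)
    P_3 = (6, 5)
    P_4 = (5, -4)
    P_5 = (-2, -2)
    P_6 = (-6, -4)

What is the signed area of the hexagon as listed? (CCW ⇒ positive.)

-86.5

Apply the surveyor's formula: 2A = Σ (x_i·y_{i+1} − x_{i+1}·y_i), indices taken mod 6.
Cross-terms: -40, -26, -49, -18, -4, -36  ⇒  Σ = -173
Signed area = Σ/2 = -86.5 (negative ⇒ clockwise traversal).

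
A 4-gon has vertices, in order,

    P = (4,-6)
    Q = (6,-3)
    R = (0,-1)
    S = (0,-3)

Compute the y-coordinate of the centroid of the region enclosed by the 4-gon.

Apply Gauss's area formula. First the cross-terms c_i = x_i·y_{i+1} − x_{i+1}·y_i:
  24, -6, 0, 12  ⇒  2A = 30, A = 15.
Then Σ (y_i + y_{i+1})·c_i = -300, so ȳ = -300 / (6·15) = -10/3.

-10/3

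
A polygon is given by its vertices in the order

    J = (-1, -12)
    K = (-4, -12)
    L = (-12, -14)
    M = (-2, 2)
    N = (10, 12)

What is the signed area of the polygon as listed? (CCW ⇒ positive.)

-164

Σ = (-36) + (-88) + (-52) + (-44) + (-108) = -328
Signed area = Σ/2 = -164 (negative ⇒ clockwise traversal).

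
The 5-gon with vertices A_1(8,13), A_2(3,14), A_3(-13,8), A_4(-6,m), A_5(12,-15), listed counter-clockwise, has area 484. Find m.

-11

The doubled signed area Σ (x_i y_{i+1} − x_{i+1} y_i) is linear in m.
With m=0 it equals 693; the coefficient of m is -25 (from the two edges through A_4).
So -25·m + 693 = 2·484 = 968 ⇒ m = -11.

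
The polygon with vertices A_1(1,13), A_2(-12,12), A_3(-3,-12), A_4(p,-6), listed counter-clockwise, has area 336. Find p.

12

The doubled signed area Σ (x_i y_{i+1} − x_{i+1} y_i) is linear in p.
With p=0 it equals 372; the coefficient of p is 25 (from the two edges through A_4).
So 25·p + 372 = 2·336 = 672 ⇒ p = 12.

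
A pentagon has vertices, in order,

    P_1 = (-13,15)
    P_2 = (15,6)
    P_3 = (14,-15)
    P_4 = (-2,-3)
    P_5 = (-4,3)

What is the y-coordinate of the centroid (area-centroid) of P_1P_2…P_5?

Apply the shoelace (surveyor's) formula. First the cross-terms c_i = x_i·y_{i+1} − x_{i+1}·y_i:
  -303, -309, -72, -18, -21  ⇒  2A = -723, A = -361.5.
Then Σ (y_i + y_{i+1})·c_i = -2664, so ȳ = -2664 / (6·(-361.5)) = 296/241.

296/241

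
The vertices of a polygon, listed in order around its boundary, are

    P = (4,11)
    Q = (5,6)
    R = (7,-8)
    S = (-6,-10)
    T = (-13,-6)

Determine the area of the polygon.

222

Σ = (-31) + (-82) + (-118) + (-94) + (-119) = -444
Area = |Σ|/2 = 222.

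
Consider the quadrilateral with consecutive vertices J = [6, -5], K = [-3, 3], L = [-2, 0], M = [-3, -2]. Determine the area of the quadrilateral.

Cross-terms: 3, 6, 4, 27  ⇒  Σ = 40
Area = |Σ|/2 = 20.

20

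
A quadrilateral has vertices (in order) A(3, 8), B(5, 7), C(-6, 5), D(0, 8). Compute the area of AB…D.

Apply the shoelace formula: 2A = Σ (x_i·y_{i+1} − x_{i+1}·y_i), indices taken mod 4.
Σ = (-19) + (67) + (-48) + (-24) = -24
Area = |Σ|/2 = 12.

12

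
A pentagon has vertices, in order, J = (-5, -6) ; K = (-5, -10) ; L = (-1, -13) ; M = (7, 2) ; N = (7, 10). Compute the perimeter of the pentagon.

|JK| = √((0)² + (-4)²) = √16 = 4
|KL| = √((4)² + (-3)²) = √25 = 5
|LM| = √((8)² + (15)²) = √289 = 17
|MN| = √((0)² + (8)²) = √64 = 8
|NJ| = √((-12)² + (-16)²) = √400 = 20
Perimeter = 4 + 5 + 17 + 8 + 20 = 54.

54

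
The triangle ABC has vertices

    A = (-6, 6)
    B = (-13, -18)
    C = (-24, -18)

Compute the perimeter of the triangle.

|AB| = √((-7)² + (-24)²) = √625 = 25
|BC| = √((-11)² + (0)²) = √121 = 11
|CA| = √((18)² + (24)²) = √900 = 30
Perimeter = 25 + 11 + 30 = 66.

66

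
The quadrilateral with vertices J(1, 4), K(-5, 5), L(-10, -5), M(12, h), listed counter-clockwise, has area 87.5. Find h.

3

Write out the shoelace sum; only the two edges meeting at M involve h:
2·Area = [((-10)·h − 12·(-5)) + (12·4 − 1·h)] + 100
       = -11·h + 208 = 175
⇒ h = 3.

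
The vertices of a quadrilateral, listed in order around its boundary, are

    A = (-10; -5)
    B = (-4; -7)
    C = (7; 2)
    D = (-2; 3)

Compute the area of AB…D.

78

Apply the shoelace (surveyor's) formula: 2A = Σ (x_i·y_{i+1} − x_{i+1}·y_i), indices taken mod 4.
Cross-terms: 50, 41, 25, 40  ⇒  Σ = 156
Area = |Σ|/2 = 78.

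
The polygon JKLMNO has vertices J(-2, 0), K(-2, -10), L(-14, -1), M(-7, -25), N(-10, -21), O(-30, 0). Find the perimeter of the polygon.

|JK| = √((0)² + (-10)²) = √100 = 10
|KL| = √((-12)² + (9)²) = √225 = 15
|LM| = √((7)² + (-24)²) = √625 = 25
|MN| = √((-3)² + (4)²) = √25 = 5
|NO| = √((-20)² + (21)²) = √841 = 29
|OJ| = √((28)² + (0)²) = √784 = 28
Perimeter = 10 + 15 + 25 + 5 + 29 + 28 = 112.

112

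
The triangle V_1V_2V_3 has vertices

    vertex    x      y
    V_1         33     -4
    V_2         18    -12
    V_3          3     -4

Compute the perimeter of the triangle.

64

|V_1V_2| = √((-15)² + (-8)²) = √289 = 17
|V_2V_3| = √((-15)² + (8)²) = √289 = 17
|V_3V_1| = √((30)² + (0)²) = √900 = 30
Perimeter = 17 + 17 + 30 = 64.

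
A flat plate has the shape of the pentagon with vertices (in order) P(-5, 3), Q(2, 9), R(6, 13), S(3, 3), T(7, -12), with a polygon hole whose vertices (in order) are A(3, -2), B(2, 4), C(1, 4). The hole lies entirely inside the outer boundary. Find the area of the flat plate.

95

Outer boundary:
Apply the shoelace formula: 2A = Σ (x_i·y_{i+1} − x_{i+1}·y_i), indices taken mod 5.
Σ = (-51) + (-28) + (-21) + (-57) + (-39) = -196
Area = |Σ|/2 = 98.
Hole:
Apply the shoelace formula: 2A = Σ (x_i·y_{i+1} − x_{i+1}·y_i), indices taken mod 3.
Cross-terms: 16, 4, -14  ⇒  Σ = 6
Area = |Σ|/2 = 3.
Net area = 98 − 3 = 95.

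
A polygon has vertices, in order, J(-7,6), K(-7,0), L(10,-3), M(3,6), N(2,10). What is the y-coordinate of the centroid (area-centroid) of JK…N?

Apply the shoelace formula. First the cross-terms c_i = x_i·y_{i+1} − x_{i+1}·y_i:
  42, 21, 69, 18, 82  ⇒  2A = 232, A = 116.
Then Σ (y_i + y_{i+1})·c_i = 1996, so ȳ = 1996 / (6·116) = 499/174.

499/174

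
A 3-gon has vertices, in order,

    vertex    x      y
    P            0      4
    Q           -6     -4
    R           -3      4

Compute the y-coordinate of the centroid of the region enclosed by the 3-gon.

4/3

Apply the shoelace (surveyor's) formula. First the cross-terms c_i = x_i·y_{i+1} − x_{i+1}·y_i:
  24, -36, -12  ⇒  2A = -24, A = -12.
Then Σ (y_i + y_{i+1})·c_i = -96, so ȳ = -96 / (6·(-12)) = 4/3.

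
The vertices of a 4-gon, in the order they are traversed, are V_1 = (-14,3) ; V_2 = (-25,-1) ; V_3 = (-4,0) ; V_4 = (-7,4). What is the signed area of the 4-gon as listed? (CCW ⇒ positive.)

52

Apply the shoelace (surveyor's) formula: 2A = Σ (x_i·y_{i+1} − x_{i+1}·y_i), indices taken mod 4.
Σ = (89) + (-4) + (-16) + (35) = 104
Signed area = Σ/2 = 52 (positive ⇒ counter-clockwise traversal).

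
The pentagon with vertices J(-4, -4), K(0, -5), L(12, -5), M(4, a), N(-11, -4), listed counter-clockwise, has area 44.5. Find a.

The doubled signed area Σ (x_i y_{i+1} − x_{i+1} y_i) is linear in a.
With a=0 it equals 112; the coefficient of a is 23 (from the two edges through M).
So 23·a + 112 = 2·44.5 = 89 ⇒ a = -1.

-1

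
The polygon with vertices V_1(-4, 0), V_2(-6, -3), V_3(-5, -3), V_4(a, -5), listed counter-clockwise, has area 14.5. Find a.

3

The doubled signed area Σ (x_i y_{i+1} − x_{i+1} y_i) is linear in a.
With a=0 it equals 20; the coefficient of a is 3 (from the two edges through V_4).
So 3·a + 20 = 2·14.5 = 29 ⇒ a = 3.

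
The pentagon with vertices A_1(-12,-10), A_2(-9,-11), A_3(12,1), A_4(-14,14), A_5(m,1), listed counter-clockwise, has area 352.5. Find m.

The doubled signed area Σ (x_i y_{i+1} − x_{i+1} y_i) is linear in m.
With m=0 it equals 345; the coefficient of m is -24 (from the two edges through A_5).
So -24·m + 345 = 2·352.5 = 705 ⇒ m = -15.

-15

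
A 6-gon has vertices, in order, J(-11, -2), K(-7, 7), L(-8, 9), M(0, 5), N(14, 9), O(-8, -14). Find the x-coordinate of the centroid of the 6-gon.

-2.1

Apply the surveyor's formula. First the cross-terms c_i = x_i·y_{i+1} − x_{i+1}·y_i:
  -91, -7, -40, -70, -124, -138  ⇒  2A = -470, A = -235.
Then Σ (x_i + x_{i+1})·c_i = 2961, so x̄ = 2961 / (6·(-235)) = -2.1.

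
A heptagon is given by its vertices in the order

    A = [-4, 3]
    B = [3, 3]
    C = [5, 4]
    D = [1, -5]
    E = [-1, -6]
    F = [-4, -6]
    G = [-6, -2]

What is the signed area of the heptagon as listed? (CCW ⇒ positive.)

-68

Apply the surveyor's formula: 2A = Σ (x_i·y_{i+1} − x_{i+1}·y_i), indices taken mod 7.
Σ = (-21) + (-3) + (-29) + (-11) + (-18) + (-28) + (-26) = -136
Signed area = Σ/2 = -68 (negative ⇒ clockwise traversal).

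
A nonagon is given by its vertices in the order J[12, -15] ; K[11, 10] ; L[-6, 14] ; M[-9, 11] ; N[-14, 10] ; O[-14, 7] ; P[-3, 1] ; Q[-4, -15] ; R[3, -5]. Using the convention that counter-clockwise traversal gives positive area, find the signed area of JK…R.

Σ = (285) + (214) + (60) + (64) + (42) + (7) + (49) + (65) + (15) = 801
Signed area = Σ/2 = 400.5 (positive ⇒ counter-clockwise traversal).

400.5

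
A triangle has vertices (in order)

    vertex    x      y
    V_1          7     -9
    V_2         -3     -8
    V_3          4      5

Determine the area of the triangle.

Apply the shoelace (surveyor's) formula: 2A = Σ (x_i·y_{i+1} − x_{i+1}·y_i), indices taken mod 3.
V_1→V_2: (7)(-8) − (-3)(-9) = -83
V_2→V_3: (-3)(5) − (4)(-8) = 17
V_3→V_1: (4)(-9) − (7)(5) = -71
Σ = -137
Area = |Σ|/2 = 68.5.

68.5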